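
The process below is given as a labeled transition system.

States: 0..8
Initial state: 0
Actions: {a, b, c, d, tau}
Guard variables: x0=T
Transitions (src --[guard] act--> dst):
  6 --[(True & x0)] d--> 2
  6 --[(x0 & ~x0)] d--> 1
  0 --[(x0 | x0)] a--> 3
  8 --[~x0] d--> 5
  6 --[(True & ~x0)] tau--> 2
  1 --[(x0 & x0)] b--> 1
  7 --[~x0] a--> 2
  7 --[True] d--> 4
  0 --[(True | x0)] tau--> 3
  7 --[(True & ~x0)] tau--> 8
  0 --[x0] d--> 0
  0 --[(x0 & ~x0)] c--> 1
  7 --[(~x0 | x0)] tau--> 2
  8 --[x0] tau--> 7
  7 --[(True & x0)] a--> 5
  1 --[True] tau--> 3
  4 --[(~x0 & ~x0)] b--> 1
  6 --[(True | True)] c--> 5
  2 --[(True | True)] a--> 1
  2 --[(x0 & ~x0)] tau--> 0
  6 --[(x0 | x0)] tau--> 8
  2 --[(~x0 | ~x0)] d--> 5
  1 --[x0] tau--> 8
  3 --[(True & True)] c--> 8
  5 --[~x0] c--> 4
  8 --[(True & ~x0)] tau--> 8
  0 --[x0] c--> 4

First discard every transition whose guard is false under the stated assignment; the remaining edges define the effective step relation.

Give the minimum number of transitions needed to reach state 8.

BFS to 8:
  depth 0: {0}
  depth 1: {3,4}
  depth 2: {8}
8 enters at depth 2; path a·c

Answer: 2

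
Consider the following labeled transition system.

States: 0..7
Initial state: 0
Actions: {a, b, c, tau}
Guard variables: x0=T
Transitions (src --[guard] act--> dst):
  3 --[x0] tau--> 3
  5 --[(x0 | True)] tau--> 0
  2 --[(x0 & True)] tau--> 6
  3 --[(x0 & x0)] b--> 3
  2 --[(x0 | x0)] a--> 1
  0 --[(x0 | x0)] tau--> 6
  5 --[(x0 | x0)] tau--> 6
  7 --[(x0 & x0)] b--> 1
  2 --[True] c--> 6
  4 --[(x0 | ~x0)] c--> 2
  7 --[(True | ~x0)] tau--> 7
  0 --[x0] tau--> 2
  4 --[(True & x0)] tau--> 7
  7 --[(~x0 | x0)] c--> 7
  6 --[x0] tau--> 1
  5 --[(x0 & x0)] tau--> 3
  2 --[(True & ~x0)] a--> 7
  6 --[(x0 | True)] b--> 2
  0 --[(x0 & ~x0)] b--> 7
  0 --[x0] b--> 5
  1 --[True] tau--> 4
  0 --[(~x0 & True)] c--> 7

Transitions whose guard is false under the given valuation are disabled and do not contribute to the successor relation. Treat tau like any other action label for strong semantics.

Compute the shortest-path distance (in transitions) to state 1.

Answer: 2

Analysis:
BFS to 1:
  L0 = {0}
  L1 = {2,5,6}
  L2 = {1,3}
1 enters at depth 2; path tau·a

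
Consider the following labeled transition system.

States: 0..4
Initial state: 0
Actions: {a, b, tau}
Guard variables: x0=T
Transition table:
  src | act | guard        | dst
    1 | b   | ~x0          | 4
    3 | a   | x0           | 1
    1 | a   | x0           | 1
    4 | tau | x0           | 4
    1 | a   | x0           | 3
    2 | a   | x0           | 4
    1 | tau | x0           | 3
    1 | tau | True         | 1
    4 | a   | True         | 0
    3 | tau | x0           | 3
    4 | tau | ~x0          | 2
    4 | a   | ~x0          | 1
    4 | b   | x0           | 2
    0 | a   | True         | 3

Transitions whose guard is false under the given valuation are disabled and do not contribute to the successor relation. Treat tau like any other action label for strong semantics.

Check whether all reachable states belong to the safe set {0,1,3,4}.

Answer: INVARIANT HOLDS

Working:
Safe = {0,1,3,4}
Reachable = {0,1,3}
  0: ✓
  1: ✓
  3: ✓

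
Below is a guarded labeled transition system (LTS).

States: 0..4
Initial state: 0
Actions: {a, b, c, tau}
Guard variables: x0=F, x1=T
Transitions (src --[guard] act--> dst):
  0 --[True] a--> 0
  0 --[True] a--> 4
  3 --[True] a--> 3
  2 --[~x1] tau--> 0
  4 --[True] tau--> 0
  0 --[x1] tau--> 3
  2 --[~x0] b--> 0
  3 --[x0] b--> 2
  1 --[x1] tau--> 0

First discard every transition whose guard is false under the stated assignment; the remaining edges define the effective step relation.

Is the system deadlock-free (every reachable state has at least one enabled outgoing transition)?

Answer: DEADLOCK-FREE

Working:
Reachable = {0,3,4}
  0: a→0  a→4  tau→3  [3 exit(s)]
  3: a→3  [1 exit(s)]
  4: tau→0  [1 exit(s)]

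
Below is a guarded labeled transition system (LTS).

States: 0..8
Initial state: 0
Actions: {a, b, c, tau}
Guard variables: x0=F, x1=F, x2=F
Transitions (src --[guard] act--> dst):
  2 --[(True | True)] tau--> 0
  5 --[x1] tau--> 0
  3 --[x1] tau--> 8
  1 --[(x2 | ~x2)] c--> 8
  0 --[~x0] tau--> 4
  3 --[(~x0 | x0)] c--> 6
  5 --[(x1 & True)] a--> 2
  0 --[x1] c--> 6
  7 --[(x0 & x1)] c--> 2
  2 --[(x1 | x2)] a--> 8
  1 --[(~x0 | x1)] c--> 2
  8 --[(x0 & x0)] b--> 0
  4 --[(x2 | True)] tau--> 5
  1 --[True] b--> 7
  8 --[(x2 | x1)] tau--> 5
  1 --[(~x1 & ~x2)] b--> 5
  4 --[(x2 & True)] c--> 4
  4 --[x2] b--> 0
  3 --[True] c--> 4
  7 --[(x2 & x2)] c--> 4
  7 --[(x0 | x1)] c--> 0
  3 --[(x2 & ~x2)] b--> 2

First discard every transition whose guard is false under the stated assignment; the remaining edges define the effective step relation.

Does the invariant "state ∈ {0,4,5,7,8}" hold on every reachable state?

Answer: INVARIANT HOLDS

Trace:
Allowed set {0,4,5,7,8}
Reach set: {0,4,5}
  0: safe
  4: safe
  5: safe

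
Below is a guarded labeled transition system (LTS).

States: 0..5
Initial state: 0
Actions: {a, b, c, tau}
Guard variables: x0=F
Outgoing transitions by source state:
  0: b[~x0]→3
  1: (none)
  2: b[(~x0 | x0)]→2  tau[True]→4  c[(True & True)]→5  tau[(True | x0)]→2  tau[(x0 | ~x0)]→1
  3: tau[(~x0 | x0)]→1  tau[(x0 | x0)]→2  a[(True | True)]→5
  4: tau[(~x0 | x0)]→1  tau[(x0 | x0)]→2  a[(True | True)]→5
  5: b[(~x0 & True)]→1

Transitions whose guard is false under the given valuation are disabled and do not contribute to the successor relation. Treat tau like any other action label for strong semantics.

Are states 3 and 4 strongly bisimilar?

Answer: BISIMILAR

Trace:
Compute ~ classes (split until stable):
  P[0] = {{0,1,2,3,4,5}}
  P[1] = {{0,5},{1},{2},{3,4}}
  P[2] = {{0},{1},{2},{3,4},{5}}
stable after 3 split(s): 5 block(s)
3∈{3,4}, 4∈{3,4}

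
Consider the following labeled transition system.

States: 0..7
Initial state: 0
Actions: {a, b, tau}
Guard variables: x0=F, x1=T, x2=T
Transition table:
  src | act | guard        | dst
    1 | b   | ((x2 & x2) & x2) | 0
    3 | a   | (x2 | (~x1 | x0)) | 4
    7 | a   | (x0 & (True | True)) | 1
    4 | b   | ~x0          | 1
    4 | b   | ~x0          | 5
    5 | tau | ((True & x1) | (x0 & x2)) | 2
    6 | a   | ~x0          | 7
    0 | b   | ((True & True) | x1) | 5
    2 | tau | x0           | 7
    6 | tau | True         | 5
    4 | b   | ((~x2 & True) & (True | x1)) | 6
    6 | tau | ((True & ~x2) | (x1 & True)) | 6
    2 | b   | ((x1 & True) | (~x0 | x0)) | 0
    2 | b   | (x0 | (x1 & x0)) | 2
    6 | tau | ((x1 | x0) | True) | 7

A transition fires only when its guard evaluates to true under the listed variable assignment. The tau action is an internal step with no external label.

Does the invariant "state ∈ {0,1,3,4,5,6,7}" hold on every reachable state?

Safe = {0,1,3,4,5,6,7}
Reachable = {0,2,5}
  0: ok
  2: outside
  5: ok
reach 2 via b·tau — violates

Answer: INVARIANT VIOLATED at state 2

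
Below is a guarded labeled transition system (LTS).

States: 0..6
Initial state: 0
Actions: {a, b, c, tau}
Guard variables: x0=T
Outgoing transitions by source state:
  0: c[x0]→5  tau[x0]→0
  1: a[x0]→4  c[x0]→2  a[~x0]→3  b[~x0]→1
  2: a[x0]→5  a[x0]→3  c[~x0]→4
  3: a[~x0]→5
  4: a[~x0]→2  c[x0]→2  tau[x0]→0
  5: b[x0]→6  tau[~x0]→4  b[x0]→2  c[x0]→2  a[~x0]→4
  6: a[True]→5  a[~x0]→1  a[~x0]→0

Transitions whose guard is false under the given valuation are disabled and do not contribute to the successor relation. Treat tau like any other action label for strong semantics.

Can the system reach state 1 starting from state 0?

12 transition(s) survive guard evaluation.
L0 = {0}
L1 = {5}  now seen {0,5}
L2 = {2,6}  now seen {0,2,5,6}
L3 = {3}  now seen {0,2,3,5,6}
Reachable = {0,2,3,5,6}

Answer: UNREACHABLE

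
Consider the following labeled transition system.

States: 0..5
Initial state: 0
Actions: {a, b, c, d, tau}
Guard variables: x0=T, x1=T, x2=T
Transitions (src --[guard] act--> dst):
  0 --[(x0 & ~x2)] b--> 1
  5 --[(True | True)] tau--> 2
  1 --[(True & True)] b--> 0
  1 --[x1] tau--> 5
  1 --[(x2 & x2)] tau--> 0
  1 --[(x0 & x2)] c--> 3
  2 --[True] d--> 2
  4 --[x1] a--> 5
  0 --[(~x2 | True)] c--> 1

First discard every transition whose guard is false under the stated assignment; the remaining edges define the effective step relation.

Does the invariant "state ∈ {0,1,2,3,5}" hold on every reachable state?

Answer: INVARIANT HOLDS

Analysis:
Inv-set: {0,1,2,3,5}
Reach set: {0,1,2,3,5}
  0: safe
  1: safe
  2: safe
  3: safe
  5: safe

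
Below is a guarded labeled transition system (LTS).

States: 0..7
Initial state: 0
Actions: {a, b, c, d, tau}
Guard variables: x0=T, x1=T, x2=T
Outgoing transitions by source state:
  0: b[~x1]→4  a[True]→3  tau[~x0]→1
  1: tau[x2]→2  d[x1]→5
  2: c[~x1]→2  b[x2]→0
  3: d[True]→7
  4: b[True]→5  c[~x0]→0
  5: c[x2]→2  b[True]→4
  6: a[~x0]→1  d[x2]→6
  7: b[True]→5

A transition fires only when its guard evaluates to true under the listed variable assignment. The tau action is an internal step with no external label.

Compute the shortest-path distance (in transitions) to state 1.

Answer: UNREACHABLE

Trace:
Breadth-first toward 1:
  L0 = {0}
  L1 = {3}
  L2 = {7}
  L3 = {5}
  L4 = {2,4}
1 never appears.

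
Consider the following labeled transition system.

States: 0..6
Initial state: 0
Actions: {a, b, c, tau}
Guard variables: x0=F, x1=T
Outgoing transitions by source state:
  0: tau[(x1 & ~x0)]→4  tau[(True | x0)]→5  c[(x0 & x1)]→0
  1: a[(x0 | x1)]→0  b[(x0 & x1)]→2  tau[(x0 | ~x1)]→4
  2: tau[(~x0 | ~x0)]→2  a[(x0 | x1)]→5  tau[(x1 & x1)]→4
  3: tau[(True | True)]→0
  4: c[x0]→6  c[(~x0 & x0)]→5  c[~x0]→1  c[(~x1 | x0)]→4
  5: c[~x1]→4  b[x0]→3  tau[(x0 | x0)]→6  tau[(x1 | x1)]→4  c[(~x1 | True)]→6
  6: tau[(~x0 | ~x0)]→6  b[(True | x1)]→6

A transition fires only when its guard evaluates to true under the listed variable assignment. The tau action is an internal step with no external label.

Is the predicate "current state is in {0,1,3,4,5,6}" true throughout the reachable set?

Allowed set {0,1,3,4,5,6}
Reachable = {0,1,4,5,6}
  0: ok
  1: ok
  4: ok
  5: ok
  6: ok

Answer: INVARIANT HOLDS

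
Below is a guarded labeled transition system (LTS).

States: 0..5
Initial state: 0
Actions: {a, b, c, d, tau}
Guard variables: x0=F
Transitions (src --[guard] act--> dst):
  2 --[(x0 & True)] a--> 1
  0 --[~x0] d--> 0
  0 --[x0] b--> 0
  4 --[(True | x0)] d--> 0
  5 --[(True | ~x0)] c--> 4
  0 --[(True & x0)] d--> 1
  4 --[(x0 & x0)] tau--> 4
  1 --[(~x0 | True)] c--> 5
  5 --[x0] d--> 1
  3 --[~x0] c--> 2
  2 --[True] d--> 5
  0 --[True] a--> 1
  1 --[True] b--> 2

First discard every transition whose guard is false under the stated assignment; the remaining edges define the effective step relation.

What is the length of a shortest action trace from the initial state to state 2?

Answer: 2

Working:
BFS to 2:
  L0 = {0}
  L1 = {1}
  L2 = {2,5}
first hit 2 at d=2 via a·b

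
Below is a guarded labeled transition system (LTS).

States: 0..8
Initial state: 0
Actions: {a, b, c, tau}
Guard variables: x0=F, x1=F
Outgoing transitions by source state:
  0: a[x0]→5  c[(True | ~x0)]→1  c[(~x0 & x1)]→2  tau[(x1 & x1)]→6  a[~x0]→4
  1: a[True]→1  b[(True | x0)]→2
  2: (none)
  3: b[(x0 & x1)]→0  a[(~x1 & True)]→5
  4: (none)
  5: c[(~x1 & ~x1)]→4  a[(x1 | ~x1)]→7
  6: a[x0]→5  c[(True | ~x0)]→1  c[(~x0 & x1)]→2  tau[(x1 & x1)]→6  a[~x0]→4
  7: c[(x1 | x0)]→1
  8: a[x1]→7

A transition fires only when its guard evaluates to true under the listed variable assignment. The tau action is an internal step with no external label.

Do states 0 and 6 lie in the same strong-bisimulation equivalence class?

Answer: BISIMILAR

Working:
Refine partition for ~:
  P[0] = {{0,1,2,3,4,5,6,7,8}}
  P[1] = {{0,5,6},{1},{2,4,7,8},{3}}
  P[2] = {{0,6},{1},{2,4,7,8},{3},{5}}
stable after 3 split(s): 5 block(s)
0∈{0,6}, 6∈{0,6}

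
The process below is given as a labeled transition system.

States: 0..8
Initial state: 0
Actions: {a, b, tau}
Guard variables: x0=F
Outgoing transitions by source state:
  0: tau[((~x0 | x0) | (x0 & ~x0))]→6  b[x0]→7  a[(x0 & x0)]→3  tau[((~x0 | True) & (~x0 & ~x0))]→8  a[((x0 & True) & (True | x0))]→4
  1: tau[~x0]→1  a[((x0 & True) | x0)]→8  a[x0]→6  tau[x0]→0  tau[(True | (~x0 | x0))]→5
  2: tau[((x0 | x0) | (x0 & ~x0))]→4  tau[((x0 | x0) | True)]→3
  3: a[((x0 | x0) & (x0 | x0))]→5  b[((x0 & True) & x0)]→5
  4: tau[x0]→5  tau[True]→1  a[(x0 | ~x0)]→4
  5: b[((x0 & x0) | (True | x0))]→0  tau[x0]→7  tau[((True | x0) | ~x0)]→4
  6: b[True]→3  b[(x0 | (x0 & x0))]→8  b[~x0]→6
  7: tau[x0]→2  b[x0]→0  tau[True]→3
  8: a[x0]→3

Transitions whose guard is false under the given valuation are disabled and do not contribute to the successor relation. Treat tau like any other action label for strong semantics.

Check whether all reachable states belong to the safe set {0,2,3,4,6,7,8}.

Allowed set {0,2,3,4,6,7,8}
Reach set: {0,3,6,8}
  0: ✓
  3: ✓
  6: ✓
  8: ✓

Answer: INVARIANT HOLDS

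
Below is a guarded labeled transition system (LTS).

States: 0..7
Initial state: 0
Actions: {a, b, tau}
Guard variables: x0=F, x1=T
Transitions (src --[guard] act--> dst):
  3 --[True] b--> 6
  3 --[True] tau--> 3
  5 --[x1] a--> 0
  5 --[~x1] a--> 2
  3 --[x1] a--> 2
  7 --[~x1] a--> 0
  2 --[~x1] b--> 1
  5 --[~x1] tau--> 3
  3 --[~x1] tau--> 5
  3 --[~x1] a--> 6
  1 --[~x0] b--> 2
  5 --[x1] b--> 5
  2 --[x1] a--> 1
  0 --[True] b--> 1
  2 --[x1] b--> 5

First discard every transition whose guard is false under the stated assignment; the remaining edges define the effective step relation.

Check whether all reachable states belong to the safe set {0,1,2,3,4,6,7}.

Answer: INVARIANT VIOLATED at state 5

Trace:
Inv-set: {0,1,2,3,4,6,7}
Reach set: {0,1,2,5}
  0: ok
  1: ok
  2: ok
  5: VIOLATES
reach 5 via b·b·b — violates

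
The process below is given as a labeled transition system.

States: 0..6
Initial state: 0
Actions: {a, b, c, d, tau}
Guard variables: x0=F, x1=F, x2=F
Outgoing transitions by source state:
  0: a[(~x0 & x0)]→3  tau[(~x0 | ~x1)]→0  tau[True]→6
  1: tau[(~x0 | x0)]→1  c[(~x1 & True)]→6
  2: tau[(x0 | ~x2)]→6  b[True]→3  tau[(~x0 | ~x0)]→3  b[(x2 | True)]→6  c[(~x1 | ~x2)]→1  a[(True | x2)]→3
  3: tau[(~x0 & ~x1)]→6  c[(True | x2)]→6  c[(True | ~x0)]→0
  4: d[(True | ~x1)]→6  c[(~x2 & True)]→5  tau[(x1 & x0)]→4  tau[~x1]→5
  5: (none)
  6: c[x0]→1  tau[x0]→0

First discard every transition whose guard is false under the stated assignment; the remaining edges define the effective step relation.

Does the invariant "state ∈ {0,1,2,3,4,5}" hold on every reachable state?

Safe = {0,1,2,3,4,5}
R = {0,6}
  0: ✓
  6: outside
counterexample path to 6: tau

Answer: INVARIANT VIOLATED at state 6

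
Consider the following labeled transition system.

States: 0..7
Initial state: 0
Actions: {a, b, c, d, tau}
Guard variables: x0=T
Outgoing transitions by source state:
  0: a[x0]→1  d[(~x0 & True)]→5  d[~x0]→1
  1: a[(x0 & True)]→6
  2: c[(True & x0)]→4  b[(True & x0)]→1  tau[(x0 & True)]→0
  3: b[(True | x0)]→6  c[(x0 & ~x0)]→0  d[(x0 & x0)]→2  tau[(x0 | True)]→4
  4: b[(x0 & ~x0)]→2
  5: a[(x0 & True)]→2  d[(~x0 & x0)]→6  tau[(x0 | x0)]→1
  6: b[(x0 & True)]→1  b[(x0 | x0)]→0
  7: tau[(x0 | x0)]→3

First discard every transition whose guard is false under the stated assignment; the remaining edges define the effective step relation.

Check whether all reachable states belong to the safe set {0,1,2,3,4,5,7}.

Answer: INVARIANT VIOLATED at state 6

Analysis:
Safe = {0,1,2,3,4,5,7}
Reachable = {0,1,6}
  0: ok
  1: ok
  6: outside
reach 6 via a·a — violates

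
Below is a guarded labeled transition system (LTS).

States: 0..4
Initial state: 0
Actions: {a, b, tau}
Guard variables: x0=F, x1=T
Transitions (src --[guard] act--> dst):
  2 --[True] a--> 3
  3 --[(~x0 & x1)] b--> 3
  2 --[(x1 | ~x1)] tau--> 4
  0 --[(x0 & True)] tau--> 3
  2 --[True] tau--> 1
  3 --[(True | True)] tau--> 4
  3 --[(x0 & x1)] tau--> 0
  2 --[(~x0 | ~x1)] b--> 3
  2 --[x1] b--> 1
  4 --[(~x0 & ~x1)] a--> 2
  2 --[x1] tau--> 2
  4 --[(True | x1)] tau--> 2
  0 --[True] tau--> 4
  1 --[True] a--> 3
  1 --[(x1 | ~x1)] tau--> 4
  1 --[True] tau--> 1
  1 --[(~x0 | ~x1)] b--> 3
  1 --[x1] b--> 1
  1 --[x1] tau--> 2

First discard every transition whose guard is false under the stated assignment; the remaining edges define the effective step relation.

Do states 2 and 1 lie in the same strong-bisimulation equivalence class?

Compute ~ classes (split until stable):
  π0 = {{0,1,2,3,4}}
  π1 = {{0,4},{1,2},{3}}
  π2 = {{0},{1,2},{3},{4}}
stable after 3 split(s): 4 block(s)
[2]={1,2}  [1]={1,2}

Answer: BISIMILAR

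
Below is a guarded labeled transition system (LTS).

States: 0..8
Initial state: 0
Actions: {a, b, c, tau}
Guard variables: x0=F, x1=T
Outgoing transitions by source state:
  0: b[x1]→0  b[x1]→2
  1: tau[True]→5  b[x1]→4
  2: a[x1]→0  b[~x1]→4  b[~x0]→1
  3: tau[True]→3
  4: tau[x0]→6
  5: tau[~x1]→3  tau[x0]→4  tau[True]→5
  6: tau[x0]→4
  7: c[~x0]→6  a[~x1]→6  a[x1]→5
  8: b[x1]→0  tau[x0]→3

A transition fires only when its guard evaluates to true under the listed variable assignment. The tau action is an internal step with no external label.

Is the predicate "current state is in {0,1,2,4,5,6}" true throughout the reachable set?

Answer: INVARIANT HOLDS

Trace:
Safe = {0,1,2,4,5,6}
Reach set: {0,1,2,4,5}
  0: safe
  1: safe
  2: safe
  4: safe
  5: safe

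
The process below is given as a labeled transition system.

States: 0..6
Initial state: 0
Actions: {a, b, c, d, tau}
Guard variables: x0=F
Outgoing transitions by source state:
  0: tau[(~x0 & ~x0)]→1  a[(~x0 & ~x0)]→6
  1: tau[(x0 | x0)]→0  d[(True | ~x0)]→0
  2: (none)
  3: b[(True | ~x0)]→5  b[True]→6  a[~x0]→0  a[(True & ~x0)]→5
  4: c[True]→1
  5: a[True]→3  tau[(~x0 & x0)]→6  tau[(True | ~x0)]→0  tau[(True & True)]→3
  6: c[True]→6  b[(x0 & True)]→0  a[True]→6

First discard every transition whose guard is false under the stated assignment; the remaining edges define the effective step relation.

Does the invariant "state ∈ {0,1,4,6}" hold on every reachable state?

Inv-set: {0,1,4,6}
R = {0,1,6}
  0: ✓
  1: ✓
  6: ✓

Answer: INVARIANT HOLDS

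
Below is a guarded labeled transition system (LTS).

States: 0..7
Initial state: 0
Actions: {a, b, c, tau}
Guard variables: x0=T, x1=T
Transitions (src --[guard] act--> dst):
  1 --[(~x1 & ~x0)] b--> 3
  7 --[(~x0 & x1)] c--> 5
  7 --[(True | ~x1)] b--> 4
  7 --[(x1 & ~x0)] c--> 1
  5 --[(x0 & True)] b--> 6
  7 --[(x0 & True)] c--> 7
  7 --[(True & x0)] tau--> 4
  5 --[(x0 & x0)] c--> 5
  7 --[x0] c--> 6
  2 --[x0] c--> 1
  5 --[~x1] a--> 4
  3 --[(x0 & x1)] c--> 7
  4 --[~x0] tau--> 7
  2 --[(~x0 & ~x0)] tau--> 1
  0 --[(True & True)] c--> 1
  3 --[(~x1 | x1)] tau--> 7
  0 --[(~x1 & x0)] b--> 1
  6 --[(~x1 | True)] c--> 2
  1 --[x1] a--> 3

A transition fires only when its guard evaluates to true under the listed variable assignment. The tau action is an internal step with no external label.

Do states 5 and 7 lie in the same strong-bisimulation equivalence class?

Refine partition for ~:
  round 0: {{0,1,2,3,4,5,6,7}}
  round 1: {{0,2,6},{1},{3},{4},{5},{7}}
  round 2: {{0,2},{1},{3},{4},{5},{6},{7}}
stable after 3 split(s): 7 block(s)
class of 5: {5}; class of 7: {7}

Answer: NOT BISIMILAR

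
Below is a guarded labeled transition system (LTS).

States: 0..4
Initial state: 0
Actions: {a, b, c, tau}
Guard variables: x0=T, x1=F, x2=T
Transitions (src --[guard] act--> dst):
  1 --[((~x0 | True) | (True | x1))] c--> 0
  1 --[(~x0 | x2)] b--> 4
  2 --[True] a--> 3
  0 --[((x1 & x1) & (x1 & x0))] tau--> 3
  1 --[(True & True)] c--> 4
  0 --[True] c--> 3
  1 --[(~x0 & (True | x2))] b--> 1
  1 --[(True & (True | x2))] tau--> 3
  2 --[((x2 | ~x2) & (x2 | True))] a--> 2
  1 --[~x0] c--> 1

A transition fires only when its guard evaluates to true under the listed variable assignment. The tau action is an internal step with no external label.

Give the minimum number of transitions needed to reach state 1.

Answer: UNREACHABLE

Working:
BFS to 1:
  Layer 0: {0}
  Layer 1: {3}
1 never appears.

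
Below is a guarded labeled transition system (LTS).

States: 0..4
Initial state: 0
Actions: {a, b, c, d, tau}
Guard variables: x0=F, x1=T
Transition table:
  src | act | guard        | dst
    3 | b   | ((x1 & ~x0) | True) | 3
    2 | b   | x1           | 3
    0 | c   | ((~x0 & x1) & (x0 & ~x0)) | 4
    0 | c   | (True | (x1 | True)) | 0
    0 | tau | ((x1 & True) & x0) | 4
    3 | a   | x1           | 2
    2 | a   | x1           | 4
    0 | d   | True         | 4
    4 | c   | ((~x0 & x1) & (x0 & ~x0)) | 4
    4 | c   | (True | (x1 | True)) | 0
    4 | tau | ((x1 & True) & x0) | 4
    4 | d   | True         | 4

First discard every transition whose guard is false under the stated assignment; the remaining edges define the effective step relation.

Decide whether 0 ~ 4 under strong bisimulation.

Compute ~ classes (split until stable):
  P[0] = {{0,1,2,3,4}}
  P[1] = {{0,4},{1},{2,3}}
  P[2] = {{0,4},{1},{2},{3}}
stable after 3 split(s): 4 block(s)
class of 0: {0,4}; class of 4: {0,4}

Answer: BISIMILAR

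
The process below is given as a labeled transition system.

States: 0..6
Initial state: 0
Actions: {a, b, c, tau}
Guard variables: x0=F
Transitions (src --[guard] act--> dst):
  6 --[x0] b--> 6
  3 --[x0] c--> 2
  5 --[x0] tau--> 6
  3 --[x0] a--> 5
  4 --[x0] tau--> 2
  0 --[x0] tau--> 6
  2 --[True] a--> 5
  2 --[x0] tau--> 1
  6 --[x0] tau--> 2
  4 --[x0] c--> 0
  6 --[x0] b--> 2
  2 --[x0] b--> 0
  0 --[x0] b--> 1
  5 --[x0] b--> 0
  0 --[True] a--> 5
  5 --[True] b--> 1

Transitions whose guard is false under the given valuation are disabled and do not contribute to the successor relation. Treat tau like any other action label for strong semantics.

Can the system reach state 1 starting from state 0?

Answer: REACHABLE

Working:
Guard filter leaves 3 enabled edge(s).
Layer 0: {0}
Layer 1: {5}  cumulative {0,5}
Layer 2: {1}  cumulative {0,1,5}
Reach set: {0,1,5}
Path to 1: a·b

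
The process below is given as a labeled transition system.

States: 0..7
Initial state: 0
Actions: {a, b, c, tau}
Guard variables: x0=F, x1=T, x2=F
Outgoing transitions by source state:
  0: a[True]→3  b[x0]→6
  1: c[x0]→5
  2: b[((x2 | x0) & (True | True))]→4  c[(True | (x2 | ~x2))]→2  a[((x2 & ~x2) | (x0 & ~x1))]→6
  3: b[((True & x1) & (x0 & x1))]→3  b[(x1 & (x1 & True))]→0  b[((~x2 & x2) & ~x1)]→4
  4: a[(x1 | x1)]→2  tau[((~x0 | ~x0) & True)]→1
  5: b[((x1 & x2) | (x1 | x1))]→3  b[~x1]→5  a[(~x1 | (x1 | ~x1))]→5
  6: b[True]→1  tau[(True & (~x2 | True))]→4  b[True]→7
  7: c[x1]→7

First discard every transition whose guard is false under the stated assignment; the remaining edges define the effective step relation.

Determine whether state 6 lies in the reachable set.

Answer: UNREACHABLE

Working:
11 transition(s) survive guard evaluation.
L0 = {0}
L1 = {3}  total {0,3}
Reachable = {0,3}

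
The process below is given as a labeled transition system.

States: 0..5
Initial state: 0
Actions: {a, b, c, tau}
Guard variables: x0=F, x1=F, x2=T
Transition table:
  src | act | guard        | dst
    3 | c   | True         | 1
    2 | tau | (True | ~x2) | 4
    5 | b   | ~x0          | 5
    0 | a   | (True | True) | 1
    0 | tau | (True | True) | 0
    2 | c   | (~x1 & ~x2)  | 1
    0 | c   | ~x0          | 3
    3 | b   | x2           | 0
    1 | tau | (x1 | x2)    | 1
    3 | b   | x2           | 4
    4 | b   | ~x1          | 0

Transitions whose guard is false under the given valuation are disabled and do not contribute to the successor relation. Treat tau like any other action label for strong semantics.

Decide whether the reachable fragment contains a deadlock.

Reachable = {0,1,3,4}
  0: a→1  c→3  tau→0  [3 out]
  1: tau→1  [1 out]
  3: b→0  b→4  c→1  [3 out]
  4: b→0  [1 out]

Answer: DEADLOCK-FREE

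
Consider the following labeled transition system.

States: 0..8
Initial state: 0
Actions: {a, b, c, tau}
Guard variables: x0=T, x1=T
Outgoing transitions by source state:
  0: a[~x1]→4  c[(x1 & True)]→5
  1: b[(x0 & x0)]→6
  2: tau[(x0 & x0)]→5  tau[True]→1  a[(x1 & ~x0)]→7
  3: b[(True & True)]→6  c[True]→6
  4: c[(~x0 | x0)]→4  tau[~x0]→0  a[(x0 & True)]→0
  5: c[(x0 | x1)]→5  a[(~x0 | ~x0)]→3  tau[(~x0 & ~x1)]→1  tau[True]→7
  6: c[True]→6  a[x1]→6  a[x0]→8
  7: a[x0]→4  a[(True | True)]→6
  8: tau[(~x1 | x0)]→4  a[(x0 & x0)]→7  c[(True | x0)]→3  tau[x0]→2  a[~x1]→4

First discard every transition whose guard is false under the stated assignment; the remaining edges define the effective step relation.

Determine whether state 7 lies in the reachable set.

19 transition(s) survive guard evaluation.
L0 = {0}
L1 = {5}  now seen {0,5}
L2 = {7}  now seen {0,5,7}
L3 = {4,6}  now seen {0,4,5,6,7}
L4 = {8}  now seen {0,4,5,6,7,8}
L5 = {2,3}  now seen {0,2,3,4,5,6,7,8}
L6 = {1}  now seen {0,1,2,3,4,5,6,7,8}
R = {0,1,2,3,4,5,6,7,8}
Path to 7: c·tau

Answer: REACHABLE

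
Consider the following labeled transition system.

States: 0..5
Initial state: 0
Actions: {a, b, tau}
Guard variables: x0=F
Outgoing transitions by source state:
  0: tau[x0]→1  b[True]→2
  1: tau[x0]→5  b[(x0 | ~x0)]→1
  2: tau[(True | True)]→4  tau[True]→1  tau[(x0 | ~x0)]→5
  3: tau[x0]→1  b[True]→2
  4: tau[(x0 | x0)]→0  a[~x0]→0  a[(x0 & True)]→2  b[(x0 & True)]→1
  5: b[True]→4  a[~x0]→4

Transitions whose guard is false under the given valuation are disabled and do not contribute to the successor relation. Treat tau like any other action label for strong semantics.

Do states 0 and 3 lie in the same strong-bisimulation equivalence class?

Compute ~ classes (split until stable):
  π0 = {{0,1,2,3,4,5}}
  π1 = {{0,1,3},{2},{4},{5}}
  π2 = {{0,3},{1},{2},{4},{5}}
Fixed point at round 3; 5 class(es).
0∈{0,3}, 3∈{0,3}

Answer: BISIMILAR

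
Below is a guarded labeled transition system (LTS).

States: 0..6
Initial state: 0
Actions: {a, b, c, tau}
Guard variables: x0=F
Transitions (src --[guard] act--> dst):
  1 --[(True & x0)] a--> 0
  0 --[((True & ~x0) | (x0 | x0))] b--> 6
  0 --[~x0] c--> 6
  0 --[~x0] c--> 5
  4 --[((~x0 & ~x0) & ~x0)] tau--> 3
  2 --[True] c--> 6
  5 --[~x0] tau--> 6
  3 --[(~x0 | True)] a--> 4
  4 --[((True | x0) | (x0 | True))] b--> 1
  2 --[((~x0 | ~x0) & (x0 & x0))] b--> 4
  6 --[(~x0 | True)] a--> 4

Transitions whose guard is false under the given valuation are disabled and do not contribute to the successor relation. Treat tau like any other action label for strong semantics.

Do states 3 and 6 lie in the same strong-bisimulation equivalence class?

Refine partition for ~:
  P[0] = {{0,1,2,3,4,5,6}}
  P[1] = {{0},{1},{2},{3,6},{4},{5}}
stable after 2 split(s): 6 block(s)
class of 3: {3,6}; class of 6: {3,6}

Answer: BISIMILAR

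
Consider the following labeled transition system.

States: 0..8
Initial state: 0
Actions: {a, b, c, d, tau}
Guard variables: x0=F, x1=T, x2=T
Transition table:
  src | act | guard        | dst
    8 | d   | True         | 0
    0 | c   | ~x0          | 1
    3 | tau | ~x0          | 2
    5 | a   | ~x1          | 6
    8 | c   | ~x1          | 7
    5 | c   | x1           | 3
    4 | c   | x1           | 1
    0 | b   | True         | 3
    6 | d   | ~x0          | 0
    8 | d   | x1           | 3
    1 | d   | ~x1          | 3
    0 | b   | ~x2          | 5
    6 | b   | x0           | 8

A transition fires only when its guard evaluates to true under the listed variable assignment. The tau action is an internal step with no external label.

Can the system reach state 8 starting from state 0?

Answer: UNREACHABLE

Analysis:
After dropping false guards: 8 live edges.
L0 = {0}
L1 = {1,3}  cumulative {0,1,3}
L2 = {2}  cumulative {0,1,2,3}
Reach set: {0,1,2,3}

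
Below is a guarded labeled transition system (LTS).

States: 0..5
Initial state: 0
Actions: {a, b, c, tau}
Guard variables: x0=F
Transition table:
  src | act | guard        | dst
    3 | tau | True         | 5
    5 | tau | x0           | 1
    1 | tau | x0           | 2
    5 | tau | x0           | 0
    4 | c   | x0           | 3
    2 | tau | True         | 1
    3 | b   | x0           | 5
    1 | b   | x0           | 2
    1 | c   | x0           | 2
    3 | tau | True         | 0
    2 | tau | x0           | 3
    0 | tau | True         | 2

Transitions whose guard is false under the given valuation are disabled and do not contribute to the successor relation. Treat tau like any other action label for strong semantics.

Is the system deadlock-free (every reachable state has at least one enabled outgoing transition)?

Answer: DEADLOCK at state 1

Working:
Reach set: {0,1,2}
  0: tau→2  [1 out]
  1: ∅  [no exit]
  2: tau→1  [1 out]
trace reaching 1: tau·tau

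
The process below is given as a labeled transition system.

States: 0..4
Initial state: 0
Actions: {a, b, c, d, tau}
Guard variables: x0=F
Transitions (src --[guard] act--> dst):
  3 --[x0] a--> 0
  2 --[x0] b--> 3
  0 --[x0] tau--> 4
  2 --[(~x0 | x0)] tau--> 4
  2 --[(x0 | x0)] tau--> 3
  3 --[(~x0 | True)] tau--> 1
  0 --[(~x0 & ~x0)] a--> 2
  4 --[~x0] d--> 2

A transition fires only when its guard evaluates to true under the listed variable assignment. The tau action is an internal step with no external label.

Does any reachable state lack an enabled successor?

Reach set: {0,2,4}
  0: a→2  [deg 1]
  2: tau→4  [deg 1]
  4: d→2  [deg 1]

Answer: DEADLOCK-FREE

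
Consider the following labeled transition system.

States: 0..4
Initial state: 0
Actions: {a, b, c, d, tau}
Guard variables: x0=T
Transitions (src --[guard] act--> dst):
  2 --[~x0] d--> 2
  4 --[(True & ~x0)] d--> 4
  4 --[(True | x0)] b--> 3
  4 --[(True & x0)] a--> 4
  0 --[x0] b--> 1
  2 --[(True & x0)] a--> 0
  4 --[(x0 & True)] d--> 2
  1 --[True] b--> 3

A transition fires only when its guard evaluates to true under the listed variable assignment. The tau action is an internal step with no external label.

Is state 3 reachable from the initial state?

6 transition(s) survive guard evaluation.
L0 = {0}
L1 = {1}  now seen {0,1}
L2 = {3}  now seen {0,1,3}
R = {0,1,3}
witness 3: b·b

Answer: REACHABLE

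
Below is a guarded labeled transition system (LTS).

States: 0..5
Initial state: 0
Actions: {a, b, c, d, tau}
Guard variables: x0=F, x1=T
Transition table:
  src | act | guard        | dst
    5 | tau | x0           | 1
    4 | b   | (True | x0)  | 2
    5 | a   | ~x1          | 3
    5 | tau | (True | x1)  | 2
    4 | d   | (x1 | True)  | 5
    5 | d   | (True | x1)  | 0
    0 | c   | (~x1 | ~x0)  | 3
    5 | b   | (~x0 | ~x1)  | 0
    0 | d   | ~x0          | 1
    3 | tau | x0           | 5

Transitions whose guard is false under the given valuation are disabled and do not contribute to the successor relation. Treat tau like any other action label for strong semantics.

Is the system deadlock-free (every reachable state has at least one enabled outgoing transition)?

R = {0,1,3}
  0: c→3  d→1  [2 exit(s)]
  1: ∅  [deadlock]
  3: ∅  [deadlock]
witness 1: d

Answer: DEADLOCK at state 1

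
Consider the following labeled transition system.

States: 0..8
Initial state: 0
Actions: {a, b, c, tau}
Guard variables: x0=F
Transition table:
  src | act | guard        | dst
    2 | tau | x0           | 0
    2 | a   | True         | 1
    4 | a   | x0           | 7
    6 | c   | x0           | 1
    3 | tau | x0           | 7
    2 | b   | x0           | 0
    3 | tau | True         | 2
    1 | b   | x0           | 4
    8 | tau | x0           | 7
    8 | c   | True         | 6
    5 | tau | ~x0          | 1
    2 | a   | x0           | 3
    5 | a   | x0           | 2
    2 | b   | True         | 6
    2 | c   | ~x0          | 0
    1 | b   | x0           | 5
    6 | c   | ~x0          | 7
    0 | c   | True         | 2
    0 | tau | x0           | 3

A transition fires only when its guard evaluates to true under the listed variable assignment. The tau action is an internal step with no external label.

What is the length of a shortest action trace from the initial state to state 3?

Layered search for 3:
  L0 = {0}
  L1 = {2}
  L2 = {1,6}
  L3 = {7}
3 never appears.

Answer: UNREACHABLE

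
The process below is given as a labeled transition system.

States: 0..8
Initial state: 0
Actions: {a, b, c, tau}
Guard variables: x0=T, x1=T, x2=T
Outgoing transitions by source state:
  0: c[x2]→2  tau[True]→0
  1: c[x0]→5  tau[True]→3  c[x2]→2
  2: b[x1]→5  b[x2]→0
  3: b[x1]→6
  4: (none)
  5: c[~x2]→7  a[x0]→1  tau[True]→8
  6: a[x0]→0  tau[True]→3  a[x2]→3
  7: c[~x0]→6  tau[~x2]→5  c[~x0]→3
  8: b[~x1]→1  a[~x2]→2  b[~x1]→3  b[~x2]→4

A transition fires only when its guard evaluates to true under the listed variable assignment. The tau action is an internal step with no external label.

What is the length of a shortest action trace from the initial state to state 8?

Breadth-first toward 8:
  Layer 0: {0}
  Layer 1: {2}
  Layer 2: {5}
  Layer 3: {1,8}
depth(8)=3, e.g. c·b·tau

Answer: 3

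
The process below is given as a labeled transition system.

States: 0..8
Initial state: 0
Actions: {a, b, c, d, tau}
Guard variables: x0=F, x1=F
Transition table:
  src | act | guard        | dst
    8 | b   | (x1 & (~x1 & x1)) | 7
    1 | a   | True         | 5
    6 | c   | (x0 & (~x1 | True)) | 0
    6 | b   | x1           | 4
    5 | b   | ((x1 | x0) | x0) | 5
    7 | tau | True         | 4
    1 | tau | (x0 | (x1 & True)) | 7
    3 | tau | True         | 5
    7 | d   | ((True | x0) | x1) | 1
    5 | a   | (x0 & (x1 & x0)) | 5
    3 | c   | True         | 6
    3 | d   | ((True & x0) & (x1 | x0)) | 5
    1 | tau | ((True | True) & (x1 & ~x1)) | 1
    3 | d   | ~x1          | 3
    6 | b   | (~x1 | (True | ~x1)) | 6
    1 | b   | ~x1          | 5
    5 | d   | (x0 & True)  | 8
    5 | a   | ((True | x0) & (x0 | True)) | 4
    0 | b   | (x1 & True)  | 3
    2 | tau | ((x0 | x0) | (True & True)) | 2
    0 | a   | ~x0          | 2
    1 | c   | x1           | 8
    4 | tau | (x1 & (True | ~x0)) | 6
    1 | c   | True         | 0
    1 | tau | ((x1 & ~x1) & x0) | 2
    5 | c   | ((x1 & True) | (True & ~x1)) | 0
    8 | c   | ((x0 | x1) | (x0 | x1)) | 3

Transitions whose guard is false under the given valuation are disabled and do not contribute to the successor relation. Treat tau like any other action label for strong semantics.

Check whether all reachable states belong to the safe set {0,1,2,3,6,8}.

Allowed set {0,1,2,3,6,8}
Reachable = {0,2}
  0: ✓
  2: ✓

Answer: INVARIANT HOLDS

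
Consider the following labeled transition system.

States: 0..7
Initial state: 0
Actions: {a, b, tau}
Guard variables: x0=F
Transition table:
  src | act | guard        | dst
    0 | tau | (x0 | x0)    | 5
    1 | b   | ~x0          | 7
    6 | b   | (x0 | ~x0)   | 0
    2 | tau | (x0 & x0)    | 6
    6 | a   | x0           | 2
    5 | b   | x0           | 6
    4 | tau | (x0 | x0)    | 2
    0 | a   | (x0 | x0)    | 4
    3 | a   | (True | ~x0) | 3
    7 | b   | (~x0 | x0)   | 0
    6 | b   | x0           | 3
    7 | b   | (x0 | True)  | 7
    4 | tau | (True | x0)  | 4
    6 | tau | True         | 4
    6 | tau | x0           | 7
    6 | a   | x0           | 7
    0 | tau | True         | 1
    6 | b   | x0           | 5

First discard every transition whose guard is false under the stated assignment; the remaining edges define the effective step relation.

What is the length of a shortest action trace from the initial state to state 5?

Answer: UNREACHABLE

Working:
Breadth-first toward 5:
  Layer 0: {0}
  Layer 1: {1}
  Layer 2: {7}
5 never appears.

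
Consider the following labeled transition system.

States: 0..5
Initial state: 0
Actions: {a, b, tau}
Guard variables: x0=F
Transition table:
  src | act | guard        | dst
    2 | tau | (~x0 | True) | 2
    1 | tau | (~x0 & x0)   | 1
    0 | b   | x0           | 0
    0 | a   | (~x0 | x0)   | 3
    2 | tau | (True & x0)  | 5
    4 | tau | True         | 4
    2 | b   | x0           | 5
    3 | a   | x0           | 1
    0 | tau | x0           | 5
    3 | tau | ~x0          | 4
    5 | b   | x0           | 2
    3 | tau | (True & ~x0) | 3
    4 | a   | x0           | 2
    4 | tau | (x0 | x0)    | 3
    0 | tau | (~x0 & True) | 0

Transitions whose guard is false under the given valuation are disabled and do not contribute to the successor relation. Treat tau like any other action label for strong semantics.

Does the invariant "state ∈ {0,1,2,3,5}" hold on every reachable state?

Safe = {0,1,2,3,5}
Reach set: {0,3,4}
  0: safe
  3: safe
  4: outside
counterexample path to 4: a·tau

Answer: INVARIANT VIOLATED at state 4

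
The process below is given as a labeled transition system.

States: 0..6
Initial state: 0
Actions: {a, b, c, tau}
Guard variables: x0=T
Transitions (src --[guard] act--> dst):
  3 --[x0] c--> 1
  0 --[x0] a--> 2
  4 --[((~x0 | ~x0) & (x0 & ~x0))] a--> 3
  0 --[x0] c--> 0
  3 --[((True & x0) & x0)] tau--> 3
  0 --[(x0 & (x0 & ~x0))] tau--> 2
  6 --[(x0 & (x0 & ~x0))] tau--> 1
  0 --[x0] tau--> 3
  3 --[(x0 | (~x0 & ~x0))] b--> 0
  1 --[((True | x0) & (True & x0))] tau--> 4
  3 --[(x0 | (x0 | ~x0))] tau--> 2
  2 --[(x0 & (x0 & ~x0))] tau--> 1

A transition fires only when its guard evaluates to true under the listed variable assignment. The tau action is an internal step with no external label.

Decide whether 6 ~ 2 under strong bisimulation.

Refine partition for ~:
  π0 = {{0,1,2,3,4,5,6}}
  π1 = {{0},{1},{2,4,5,6},{3}}
4 equivalence class(es) (converged in 2)
[6]={2,4,5,6}  [2]={2,4,5,6}

Answer: BISIMILAR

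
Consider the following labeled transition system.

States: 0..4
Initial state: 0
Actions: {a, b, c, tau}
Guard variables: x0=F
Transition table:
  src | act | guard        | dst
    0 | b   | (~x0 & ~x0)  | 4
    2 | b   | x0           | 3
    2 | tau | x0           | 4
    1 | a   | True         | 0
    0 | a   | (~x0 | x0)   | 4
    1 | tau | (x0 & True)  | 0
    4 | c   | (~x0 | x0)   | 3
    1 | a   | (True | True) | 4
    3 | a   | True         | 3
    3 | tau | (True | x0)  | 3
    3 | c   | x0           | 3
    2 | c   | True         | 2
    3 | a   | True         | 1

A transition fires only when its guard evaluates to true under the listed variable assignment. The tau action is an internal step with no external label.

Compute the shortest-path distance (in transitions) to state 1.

Answer: 3

Working:
Layered search for 1:
  L0 = {0}
  L1 = {4}
  L2 = {3}
  L3 = {1}
depth(1)=3, e.g. a·c·a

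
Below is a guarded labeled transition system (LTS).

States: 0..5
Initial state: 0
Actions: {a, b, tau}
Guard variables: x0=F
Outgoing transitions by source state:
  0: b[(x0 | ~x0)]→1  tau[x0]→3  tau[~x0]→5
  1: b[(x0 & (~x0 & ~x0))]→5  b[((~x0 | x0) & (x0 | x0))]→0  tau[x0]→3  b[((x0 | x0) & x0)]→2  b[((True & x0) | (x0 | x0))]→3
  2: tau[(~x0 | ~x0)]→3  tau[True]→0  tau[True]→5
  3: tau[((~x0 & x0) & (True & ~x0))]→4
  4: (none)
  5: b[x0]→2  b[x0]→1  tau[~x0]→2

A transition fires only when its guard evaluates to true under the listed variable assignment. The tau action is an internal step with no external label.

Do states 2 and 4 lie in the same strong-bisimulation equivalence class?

Answer: NOT BISIMILAR

Analysis:
Compute ~ classes (split until stable):
  π0 = {{0,1,2,3,4,5}}
  π1 = {{0},{1,3,4},{2,5}}
  π2 = {{0},{1,3,4},{2},{5}}
stable after 3 split(s): 4 block(s)
2∈{2}, 4∈{1,3,4}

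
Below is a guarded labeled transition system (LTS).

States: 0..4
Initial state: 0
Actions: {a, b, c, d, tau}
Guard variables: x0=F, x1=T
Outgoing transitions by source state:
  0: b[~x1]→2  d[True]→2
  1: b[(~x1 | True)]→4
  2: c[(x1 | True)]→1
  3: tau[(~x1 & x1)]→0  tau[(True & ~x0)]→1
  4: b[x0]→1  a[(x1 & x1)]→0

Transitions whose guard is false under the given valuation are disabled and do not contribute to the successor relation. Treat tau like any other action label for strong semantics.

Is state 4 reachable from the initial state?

5 transition(s) survive guard evaluation.
L0 = {0}
L1 = {2}  cumulative {0,2}
L2 = {1}  cumulative {0,1,2}
L3 = {4}  cumulative {0,1,2,4}
Reach set: {0,1,2,4}
trace reaching 4: d·c·b

Answer: REACHABLE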